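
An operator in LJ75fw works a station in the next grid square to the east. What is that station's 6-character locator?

Longitude subsquare f = 5; +1 → 6 = g.
The latitude characters are unchanged.

LJ75gw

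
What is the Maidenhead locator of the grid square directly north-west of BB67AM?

BB57xn

Longitude subsquare a = 0; −1 → -1, wraps to 23 = x, carry into square.
Longitude square 6; −1 → 5.
Latitude subsquare m = 12; +1 → 13 = n.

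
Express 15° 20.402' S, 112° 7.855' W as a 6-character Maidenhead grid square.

DH34wp

Add 180° to longitude and 90° to latitude: 67.8691, 74.6600.
Field: 67.8691/20 → 3 → D, 74.6600/10 → 7 → H; chars DH.
Square: 7.8691/2 → 3, 4.6600/1 → 4; chars 34.
Subsquare: 1.8691/0.0833333 → 22 → w, 0.6600/0.0416667 → 15 → p; chars wp.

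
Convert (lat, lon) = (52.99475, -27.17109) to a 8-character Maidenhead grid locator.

HO62jx98

Add 180° to longitude and 90° to latitude: 152.82891, 142.99475.
Field (20°×10°, letters A–R): 152.82891/20 → 7 → H, 142.99475/10 → 14 → O; chars HO.
Square (2°×1°, digits 0–9): 12.82891/2 → 6, 2.99475/1 → 2; chars 62.
Subsquare (5′×2.5′, letters a–x): 0.82891/0.0833333 → 9 → j, 0.99475/0.0416667 → 23 → x; chars jx.
Extended square (30″×15″, digits 0–9): 0.07891/0.00833333 → 9, 0.03642/0.00416667 → 8; chars 98.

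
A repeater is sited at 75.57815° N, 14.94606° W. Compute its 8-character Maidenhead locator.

IQ25mn68

Offset from 180°W / 90°S: lon 165.05394°, lat 165.57815°.
Field (20°×10°, letters A–R): 165.05394/20 → 8 → I, 165.57815/10 → 16 → Q; chars IQ.
Square (2°×1°, digits 0–9): 5.05394/2 → 2, 5.57815/1 → 5; chars 25.
Subsquare (5′×2.5′, letters a–x): 1.05394/0.0833333 → 12 → m, 0.57815/0.0416667 → 13 → n; chars mn.
Extended square (30″×15″, digits 0–9): 0.05394/0.00833333 → 6, 0.03648/0.00416667 → 8; chars 68.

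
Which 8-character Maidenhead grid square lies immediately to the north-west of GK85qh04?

Longitude extended square 0; −1 → -1, wraps to 9, carry into subsquare.
Longitude subsquare q = 16; −1 → 15 = p.
Latitude extended square 4; +1 → 5.

GK85ph95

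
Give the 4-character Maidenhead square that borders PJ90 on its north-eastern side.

QJ01

Longitude square 9; +1 → 10, wraps to 0, carry into field.
Longitude field P = 15; +1 → 16 = Q.
Latitude square 0; +1 → 1.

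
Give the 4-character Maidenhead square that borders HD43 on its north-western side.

HD34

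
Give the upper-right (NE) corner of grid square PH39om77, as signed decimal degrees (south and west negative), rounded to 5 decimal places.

-10.46667, 127.23333

Field P=15, H=7: +15·20° lon, +7·10° lat → SW at lon 120°, lat -20°.
Square 3, 9: +3·2° lon, +9·1° lat → SW at lon 126°, lat -11°.
Subsquare o=14, m=12: +14·0.0833333° lon, +12·0.0416667° lat → SW at lon 127.167°, lat -10.5°.
Extended square 7, 7: +7·0.00833333° lon, +7·0.00416667° lat → SW at lon 127.225°, lat -10.4708°.
Cell spans 0.00833333° lon × 0.00416667° lat. NE corner is SW corner plus one full cell.
latitude -10.46667, longitude 127.23333.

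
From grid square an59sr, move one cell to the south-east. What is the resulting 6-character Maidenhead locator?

AN59tq

Longitude subsquare s = 18; +1 → 19 = t.
Latitude subsquare r = 17; −1 → 16 = q.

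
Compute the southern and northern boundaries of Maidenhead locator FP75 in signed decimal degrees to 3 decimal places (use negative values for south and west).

65.000, 66.000

Field F=5, P=15: +5·20° lon, +15·10° lat → SW at lon -80°, lat 60°.
Square 7, 5: +7·2° lon, +5·1° lat → SW at lon -66°, lat 65°.
Cell spans 2° lon × 1° lat.
south 65.000, north 66.000.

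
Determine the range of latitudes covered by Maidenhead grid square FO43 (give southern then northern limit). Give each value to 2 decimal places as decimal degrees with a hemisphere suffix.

Field F=5, O=14: +5·20° lon, +14·10° lat → SW at lon -80°, lat 50°.
Square 4, 3: +4·2° lon, +3·1° lat → SW at lon -72°, lat 53°.
Cell spans 2° lon × 1° lat.
south 53.00° N, north 54.00° N.

53.00° N, 54.00° N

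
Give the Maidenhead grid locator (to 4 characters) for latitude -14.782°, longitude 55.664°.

LH75

Offset from 180°W / 90°S: lon 235.66°, lat 75.22°.
Field (20°×10°, letters A–R): 235.66/20 → 11 → L, 75.22/10 → 7 → H; chars LH.
Square (2°×1°, digits 0–9): 15.66/2 → 7, 5.22/1 → 5; chars 75.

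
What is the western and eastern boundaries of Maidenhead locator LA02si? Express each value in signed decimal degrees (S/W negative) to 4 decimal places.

Field L=11, A=0: +11·20° lon, +0·10° lat → SW at lon 40°, lat -90°.
Square 0, 2: +0·2° lon, +2·1° lat → SW at lon 40°, lat -88°.
Subsquare s=18, i=8: +18·0.0833333° lon, +8·0.0416667° lat → SW at lon 41.5°, lat -87.6667°.
Cell spans 0.0833333° lon × 0.0416667° lat.
west 41.5000, east 41.5833.

41.5000, 41.5833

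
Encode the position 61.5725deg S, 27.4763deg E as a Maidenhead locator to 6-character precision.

KC38rk

Shift to the Maidenhead origin (180°W, 90°S): lon 207.4763, lat 28.4275.
Field (20°×10°, letters A–R): 207.4763/20 → 10 → K, 28.4275/10 → 2 → C; chars KC.
Square (2°×1°, digits 0–9): 7.4763/2 → 3, 8.4275/1 → 8; chars 38.
Subsquare (5′×2.5′, letters a–x): 1.4763/0.0833333 → 17 → r, 0.4275/0.0416667 → 10 → k; chars rk.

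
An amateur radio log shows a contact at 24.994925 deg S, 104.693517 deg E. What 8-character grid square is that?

Add 180° to longitude and 90° to latitude: 284.69352, 65.00508.
Field: 284.69352/20 → 14 → O, 65.00508/10 → 6 → G; chars OG.
Square: 4.69352/2 → 2, 5.00508/1 → 5; chars 25.
Subsquare: 0.69352/0.0833333 → 8 → i, 0.00508/0.0416667 → 0 → a; chars ia.
Extended square: 0.02685/0.00833333 → 3, 0.00508/0.00416667 → 1; chars 31.

OG25ia31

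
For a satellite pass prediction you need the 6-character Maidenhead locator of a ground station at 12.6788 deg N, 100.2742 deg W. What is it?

DK92uq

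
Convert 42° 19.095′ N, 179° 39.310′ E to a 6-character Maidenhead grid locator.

RN92th

Offset from 180°W / 90°S: lon 359.6552°, lat 132.3183°.
Field: lon ⌊359.6552/20⌋ = 17 → R; lat ⌊132.3183/10⌋ = 13 → N.
Square: lon ⌊19.6552/2⌋ = 9; lat ⌊2.3183/1⌋ = 2.
Subsquare: lon ⌊1.6552/0.0833333⌋ = 19 → t; lat ⌊0.3183/0.0416667⌋ = 7 → h.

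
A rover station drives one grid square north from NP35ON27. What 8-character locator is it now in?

NP35on28

Latitude extended square 7; +1 → 8.
The longitude characters are unchanged.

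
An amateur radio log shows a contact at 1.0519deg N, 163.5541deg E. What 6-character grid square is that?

Add 180° to longitude and 90° to latitude: 343.5541, 91.0519.
Field (20°×10°, letters A–R): 343.5541/20 → 17 → R, 91.0519/10 → 9 → J; chars RJ.
Square (2°×1°, digits 0–9): 3.5541/2 → 1, 1.0519/1 → 1; chars 11.
Subsquare (5′×2.5′, letters a–x): 1.5541/0.0833333 → 18 → s, 0.0519/0.0416667 → 1 → b; chars sb.

RJ11sb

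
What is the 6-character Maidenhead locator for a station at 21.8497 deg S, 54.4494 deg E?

LG78fd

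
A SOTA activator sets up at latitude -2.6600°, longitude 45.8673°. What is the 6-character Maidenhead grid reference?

Add 180° to longitude and 90° to latitude: 225.8673, 87.3400.
Field: lon ⌊225.8673/20⌋ = 11 → L; lat ⌊87.3400/10⌋ = 8 → I.
Square: lon ⌊5.8673/2⌋ = 2; lat ⌊7.3400/1⌋ = 7.
Subsquare: lon ⌊1.8673/0.0833333⌋ = 22 → w; lat ⌊0.3400/0.0416667⌋ = 8 → i.

LI27wi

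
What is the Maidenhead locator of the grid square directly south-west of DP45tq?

DP45sp

Longitude subsquare t = 19; −1 → 18 = s.
Latitude subsquare q = 16; −1 → 15 = p.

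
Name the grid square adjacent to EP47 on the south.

EP46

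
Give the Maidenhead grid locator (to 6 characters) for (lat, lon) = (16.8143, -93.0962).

EK36kt

Offset from 180°W / 90°S: lon 86.9038°, lat 106.8143°.
Field (20°×10°, letters A–R): lon ⌊86.9038/20⌋ = 4 → E; lat ⌊106.8143/10⌋ = 10 → K.
Square (2°×1°, digits 0–9): lon ⌊6.9038/2⌋ = 3; lat ⌊6.8143/1⌋ = 6.
Subsquare (5′×2.5′, letters a–x): lon ⌊0.9038/0.0833333⌋ = 10 → k; lat ⌊0.8143/0.0416667⌋ = 19 → t.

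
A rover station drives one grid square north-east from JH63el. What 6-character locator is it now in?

JH63fm

Longitude subsquare e = 4; +1 → 5 = f.
Latitude subsquare l = 11; +1 → 12 = m.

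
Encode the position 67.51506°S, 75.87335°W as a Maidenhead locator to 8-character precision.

FC22bl56

Shift to the Maidenhead origin (180°W, 90°S): lon 104.12665, lat 22.48494.
Field: 104.12665/20 → 5 → F, 22.48494/10 → 2 → C; chars FC.
Square: 4.12665/2 → 2, 2.48494/1 → 2; chars 22.
Subsquare: 0.12665/0.0833333 → 1 → b, 0.48494/0.0416667 → 11 → l; chars bl.
Extended square: 0.04332/0.00833333 → 5, 0.02661/0.00416667 → 6; chars 56.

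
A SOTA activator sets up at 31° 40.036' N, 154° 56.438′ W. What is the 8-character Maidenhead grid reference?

Add 180° to longitude and 90° to latitude: 25.05937, 121.66727.
Field: 25.05937/20 → 1 → B, 121.66727/10 → 12 → M; chars BM.
Square: 5.05937/2 → 2, 1.66727/1 → 1; chars 21.
Subsquare: 1.05937/0.0833333 → 12 → m, 0.66727/0.0416667 → 16 → q; chars mq.
Extended square: 0.05937/0.00833333 → 7, 0.00060/0.00416667 → 0; chars 70.

BM21mq70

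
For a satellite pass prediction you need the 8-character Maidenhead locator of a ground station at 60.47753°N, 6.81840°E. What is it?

Offset from 180°W / 90°S: lon 186.81840°, lat 150.47753°.
Field: 186.81840/20 → 9 → J, 150.47753/10 → 15 → P; chars JP.
Square: 6.81840/2 → 3, 0.47753/1 → 0; chars 30.
Subsquare: 0.81840/0.0833333 → 9 → j, 0.47753/0.0416667 → 11 → l; chars jl.
Extended square: 0.06840/0.00833333 → 8, 0.01920/0.00416667 → 4; chars 84.

JP30jl84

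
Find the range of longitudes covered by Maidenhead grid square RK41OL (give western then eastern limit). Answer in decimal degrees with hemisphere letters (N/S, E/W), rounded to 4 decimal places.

Field R=17, K=10: +17·20° lon, +10·10° lat → SW at lon 160°, lat 10°.
Square 4, 1: +4·2° lon, +1·1° lat → SW at lon 168°, lat 11°.
Subsquare o=14, l=11: +14·0.0833333° lon, +11·0.0416667° lat → SW at lon 169.167°, lat 11.4583°.
Cell spans 0.0833333° lon × 0.0416667° lat.
west 169.1667° E, east 169.2500° E.

169.1667° E, 169.2500° E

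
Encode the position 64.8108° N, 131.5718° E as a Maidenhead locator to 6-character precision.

PP54st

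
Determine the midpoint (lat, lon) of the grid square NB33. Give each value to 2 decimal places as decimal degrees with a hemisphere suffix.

76.50° S, 87.00° E

Field N=13, B=1: +13·20° lon, +1·10° lat → SW at lon 80°, lat -80°.
Square 3, 3: +3·2° lon, +3·1° lat → SW at lon 86°, lat -77°.
Cell spans 2° lon × 1° lat. Centre is SW corner plus half of each.
latitude 76.50° S, longitude 87.00° E.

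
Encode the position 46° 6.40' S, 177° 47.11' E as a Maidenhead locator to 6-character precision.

RE83vv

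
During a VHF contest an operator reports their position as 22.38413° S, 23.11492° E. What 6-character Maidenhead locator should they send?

Offset from 180°W / 90°S: lon 203.1149°, lat 67.6159°.
Field: 203.1149/20 → 10 → K, 67.6159/10 → 6 → G; chars KG.
Square: 3.1149/2 → 1, 7.6159/1 → 7; chars 17.
Subsquare: 1.1149/0.0833333 → 13 → n, 0.6159/0.0416667 → 14 → o; chars no.

KG17no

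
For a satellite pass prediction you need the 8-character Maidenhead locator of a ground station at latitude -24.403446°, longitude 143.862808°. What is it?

Add 180° to longitude and 90° to latitude: 323.86281, 65.59655.
Field: lon ⌊323.86281/20⌋ = 16 → Q; lat ⌊65.59655/10⌋ = 6 → G.
Square: lon ⌊3.86281/2⌋ = 1; lat ⌊5.59655/1⌋ = 5.
Subsquare: lon ⌊1.86281/0.0833333⌋ = 22 → w; lat ⌊0.59655/0.0416667⌋ = 14 → o.
Extended square: lon ⌊0.02947/0.00833333⌋ = 3; lat ⌊0.01322/0.00416667⌋ = 3.

QG15wo33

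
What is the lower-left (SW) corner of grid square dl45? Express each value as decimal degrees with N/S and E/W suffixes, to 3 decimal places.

Field D=3, L=11: +3·20° lon, +11·10° lat → SW at lon -120°, lat 20°.
Square 4, 5: +4·2° lon, +5·1° lat → SW at lon -112°, lat 25°.
latitude 25.000° N, longitude 112.000° W.

25.000° N, 112.000° W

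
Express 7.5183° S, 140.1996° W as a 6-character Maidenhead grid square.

Offset from 180°W / 90°S: lon 39.8004°, lat 82.4817°.
Field: lon ⌊39.8004/20⌋ = 1 → B; lat ⌊82.4817/10⌋ = 8 → I.
Square: lon ⌊19.8004/2⌋ = 9; lat ⌊2.4817/1⌋ = 2.
Subsquare: lon ⌊1.8004/0.0833333⌋ = 21 → v; lat ⌊0.4817/0.0416667⌋ = 11 → l.

BI92vl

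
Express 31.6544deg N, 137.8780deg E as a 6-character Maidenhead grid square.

Offset from 180°W / 90°S: lon 317.8780°, lat 121.6544°.
Field (20°×10°, letters A–R): 317.8780/20 → 15 → P, 121.6544/10 → 12 → M; chars PM.
Square (2°×1°, digits 0–9): 17.8780/2 → 8, 1.6544/1 → 1; chars 81.
Subsquare (5′×2.5′, letters a–x): 1.8780/0.0833333 → 22 → w, 0.6544/0.0416667 → 15 → p; chars wp.

PM81wp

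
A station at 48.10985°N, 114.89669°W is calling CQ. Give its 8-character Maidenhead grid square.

DN28nc26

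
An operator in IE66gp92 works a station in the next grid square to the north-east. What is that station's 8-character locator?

IE66hp03

Longitude extended square 9; +1 → 10, wraps to 0, carry into subsquare.
Longitude subsquare g = 6; +1 → 7 = h.
Latitude extended square 2; +1 → 3.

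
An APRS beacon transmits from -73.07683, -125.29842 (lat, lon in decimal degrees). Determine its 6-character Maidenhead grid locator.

Add 180° to longitude and 90° to latitude: 54.7016, 16.9232.
Field: 54.7016/20 → 2 → C, 16.9232/10 → 1 → B; chars CB.
Square: 14.7016/2 → 7, 6.9232/1 → 6; chars 76.
Subsquare: 0.7016/0.0833333 → 8 → i, 0.9232/0.0416667 → 22 → w; chars iw.

CB76iw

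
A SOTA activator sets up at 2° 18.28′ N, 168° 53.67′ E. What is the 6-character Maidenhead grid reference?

RJ42kh

Add 180° to longitude and 90° to latitude: 348.8945, 92.3047.
Field: 348.8945/20 → 17 → R, 92.3047/10 → 9 → J; chars RJ.
Square: 8.8945/2 → 4, 2.3047/1 → 2; chars 42.
Subsquare: 0.8945/0.0833333 → 10 → k, 0.3047/0.0416667 → 7 → h; chars kh.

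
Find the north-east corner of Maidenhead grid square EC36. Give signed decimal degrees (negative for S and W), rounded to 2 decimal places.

-63.00, -92.00

Field E=4, C=2: +4·20° lon, +2·10° lat → SW at lon -100°, lat -70°.
Square 3, 6: +3·2° lon, +6·1° lat → SW at lon -94°, lat -64°.
Cell spans 2° lon × 1° lat. NE corner is SW corner plus one full cell.
latitude -63.00, longitude -92.00.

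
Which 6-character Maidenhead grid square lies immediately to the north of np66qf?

Latitude subsquare f = 5; +1 → 6 = g.
The longitude characters are unchanged.

NP66qg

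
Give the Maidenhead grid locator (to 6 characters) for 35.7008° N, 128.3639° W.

CM55tq

Shift to the Maidenhead origin (180°W, 90°S): lon 51.6361, lat 125.7008.
Field (20°×10°, letters A–R): lon ⌊51.6361/20⌋ = 2 → C; lat ⌊125.7008/10⌋ = 12 → M.
Square (2°×1°, digits 0–9): lon ⌊11.6361/2⌋ = 5; lat ⌊5.7008/1⌋ = 5.
Subsquare (5′×2.5′, letters a–x): lon ⌊1.6361/0.0833333⌋ = 19 → t; lat ⌊0.7008/0.0416667⌋ = 16 → q.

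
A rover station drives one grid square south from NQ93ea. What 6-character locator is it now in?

Latitude subsquare a = 0; −1 → -1, wraps to 23 = x, carry into square.
Latitude square 3; −1 → 2.
The longitude characters are unchanged.

NQ92ex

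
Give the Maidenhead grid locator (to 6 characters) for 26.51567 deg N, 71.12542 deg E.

Offset from 180°W / 90°S: lon 251.1254°, lat 116.5157°.
Field (20°×10°, letters A–R): 251.1254/20 → 12 → M, 116.5157/10 → 11 → L; chars ML.
Square (2°×1°, digits 0–9): 11.1254/2 → 5, 6.5157/1 → 6; chars 56.
Subsquare (5′×2.5′, letters a–x): 1.1254/0.0833333 → 13 → n, 0.5157/0.0416667 → 12 → m; chars nm.

ML56nm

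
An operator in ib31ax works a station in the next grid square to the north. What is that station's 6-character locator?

IB32aa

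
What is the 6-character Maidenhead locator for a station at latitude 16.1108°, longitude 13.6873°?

JK66uc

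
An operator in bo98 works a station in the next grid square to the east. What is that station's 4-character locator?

Longitude square 9; +1 → 10, wraps to 0, carry into field.
Longitude field B = 1; +1 → 2 = C.
The latitude characters are unchanged.

CO08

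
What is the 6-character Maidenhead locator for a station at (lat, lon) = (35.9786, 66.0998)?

MM35bx

Add 180° to longitude and 90° to latitude: 246.0998, 125.9786.
Field: lon ⌊246.0998/20⌋ = 12 → M; lat ⌊125.9786/10⌋ = 12 → M.
Square: lon ⌊6.0998/2⌋ = 3; lat ⌊5.9786/1⌋ = 5.
Subsquare: lon ⌊0.0998/0.0833333⌋ = 1 → b; lat ⌊0.9786/0.0416667⌋ = 23 → x.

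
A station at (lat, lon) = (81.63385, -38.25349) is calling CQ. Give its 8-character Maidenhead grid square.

HR01up92

Add 180° to longitude and 90° to latitude: 141.74651, 171.63385.
Field: lon ⌊141.74651/20⌋ = 7 → H; lat ⌊171.63385/10⌋ = 17 → R.
Square: lon ⌊1.74651/2⌋ = 0; lat ⌊1.63385/1⌋ = 1.
Subsquare: lon ⌊1.74651/0.0833333⌋ = 20 → u; lat ⌊0.63385/0.0416667⌋ = 15 → p.
Extended square: lon ⌊0.07984/0.00833333⌋ = 9; lat ⌊0.00885/0.00416667⌋ = 2.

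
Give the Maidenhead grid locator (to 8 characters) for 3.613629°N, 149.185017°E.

Offset from 180°W / 90°S: lon 329.18502°, lat 93.61363°.
Field: 329.18502/20 → 16 → Q, 93.61363/10 → 9 → J; chars QJ.
Square: 9.18502/2 → 4, 3.61363/1 → 3; chars 43.
Subsquare: 1.18502/0.0833333 → 14 → o, 0.61363/0.0416667 → 14 → o; chars oo.
Extended square: 0.01835/0.00833333 → 2, 0.03030/0.00416667 → 7; chars 27.

QJ43oo27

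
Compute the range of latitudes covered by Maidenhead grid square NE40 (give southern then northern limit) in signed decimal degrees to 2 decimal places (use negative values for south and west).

Field N=13, E=4: +13·20° lon, +4·10° lat → SW at lon 80°, lat -50°.
Square 4, 0: +4·2° lon, +0·1° lat → SW at lon 88°, lat -50°.
Cell spans 2° lon × 1° lat.
south -50.00, north -49.00.

-50.00, -49.00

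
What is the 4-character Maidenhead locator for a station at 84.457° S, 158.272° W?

Add 180° to longitude and 90° to latitude: 21.73, 5.54.
Field: lon ⌊21.73/20⌋ = 1 → B; lat ⌊5.54/10⌋ = 0 → A.
Square: lon ⌊1.73/2⌋ = 0; lat ⌊5.54/1⌋ = 5.

BA05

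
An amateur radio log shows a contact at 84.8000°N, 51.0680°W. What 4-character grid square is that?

GR44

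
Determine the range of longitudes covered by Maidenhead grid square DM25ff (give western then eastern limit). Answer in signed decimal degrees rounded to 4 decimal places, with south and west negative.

Field D=3, M=12: +3·20° lon, +12·10° lat → SW at lon -120°, lat 30°.
Square 2, 5: +2·2° lon, +5·1° lat → SW at lon -116°, lat 35°.
Subsquare f=5, f=5: +5·0.0833333° lon, +5·0.0416667° lat → SW at lon -115.583°, lat 35.2083°.
Cell spans 0.0833333° lon × 0.0416667° lat.
west -115.5833, east -115.5000.

-115.5833, -115.5000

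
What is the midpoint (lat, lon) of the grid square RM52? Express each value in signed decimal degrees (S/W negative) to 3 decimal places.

Field R=17, M=12: +17·20° lon, +12·10° lat → SW at lon 160°, lat 30°.
Square 5, 2: +5·2° lon, +2·1° lat → SW at lon 170°, lat 32°.
Cell spans 2° lon × 1° lat. Centre is SW corner plus half of each.
latitude 32.500, longitude 171.000.

32.500, 171.000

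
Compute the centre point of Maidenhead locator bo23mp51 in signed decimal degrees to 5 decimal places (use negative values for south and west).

Field B=1, O=14: +1·20° lon, +14·10° lat → SW at lon -160°, lat 50°.
Square 2, 3: +2·2° lon, +3·1° lat → SW at lon -156°, lat 53°.
Subsquare m=12, p=15: +12·0.0833333° lon, +15·0.0416667° lat → SW at lon -155°, lat 53.625°.
Extended square 5, 1: +5·0.00833333° lon, +1·0.00416667° lat → SW at lon -154.958°, lat 53.6292°.
Cell spans 0.00833333° lon × 0.00416667° lat. Centre is SW corner plus half of each.
latitude 53.63125, longitude -154.95417.

53.63125, -154.95417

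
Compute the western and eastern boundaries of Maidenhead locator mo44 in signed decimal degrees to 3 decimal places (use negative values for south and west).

Field M=12, O=14: +12·20° lon, +14·10° lat → SW at lon 60°, lat 50°.
Square 4, 4: +4·2° lon, +4·1° lat → SW at lon 68°, lat 54°.
Cell spans 2° lon × 1° lat.
west 68.000, east 70.000.

68.000, 70.000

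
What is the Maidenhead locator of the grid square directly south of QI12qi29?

QI12qi28

Latitude extended square 9; −1 → 8.
The longitude characters are unchanged.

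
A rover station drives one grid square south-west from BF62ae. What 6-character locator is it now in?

Longitude subsquare a = 0; −1 → -1, wraps to 23 = x, carry into square.
Longitude square 6; −1 → 5.
Latitude subsquare e = 4; −1 → 3 = d.

BF52xd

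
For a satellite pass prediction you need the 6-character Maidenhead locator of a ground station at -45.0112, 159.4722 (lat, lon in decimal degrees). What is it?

Offset from 180°W / 90°S: lon 339.4722°, lat 44.9888°.
Field: 339.4722/20 → 16 → Q, 44.9888/10 → 4 → E; chars QE.
Square: 19.4722/2 → 9, 4.9888/1 → 4; chars 94.
Subsquare: 1.4722/0.0833333 → 17 → r, 0.9888/0.0416667 → 23 → x; chars rx.

QE94rx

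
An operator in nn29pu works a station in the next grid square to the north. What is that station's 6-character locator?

NN29pv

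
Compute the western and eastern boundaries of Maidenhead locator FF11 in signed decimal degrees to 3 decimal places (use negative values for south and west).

Field F=5, F=5: +5·20° lon, +5·10° lat → SW at lon -80°, lat -40°.
Square 1, 1: +1·2° lon, +1·1° lat → SW at lon -78°, lat -39°.
Cell spans 2° lon × 1° lat.
west -78.000, east -76.000.

-78.000, -76.000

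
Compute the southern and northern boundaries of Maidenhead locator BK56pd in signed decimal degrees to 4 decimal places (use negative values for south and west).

16.1250, 16.1667

Field B=1, K=10: +1·20° lon, +10·10° lat → SW at lon -160°, lat 10°.
Square 5, 6: +5·2° lon, +6·1° lat → SW at lon -150°, lat 16°.
Subsquare p=15, d=3: +15·0.0833333° lon, +3·0.0416667° lat → SW at lon -148.75°, lat 16.125°.
Cell spans 0.0833333° lon × 0.0416667° lat.
south 16.1250, north 16.1667.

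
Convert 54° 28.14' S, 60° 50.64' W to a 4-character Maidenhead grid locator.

Shift to the Maidenhead origin (180°W, 90°S): lon 119.16, lat 35.53.
Field (20°×10°, letters A–R): 119.16/20 → 5 → F, 35.53/10 → 3 → D; chars FD.
Square (2°×1°, digits 0–9): 19.16/2 → 9, 5.53/1 → 5; chars 95.

FD95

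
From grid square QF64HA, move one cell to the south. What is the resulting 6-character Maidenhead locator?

Latitude subsquare a = 0; −1 → -1, wraps to 23 = x, carry into square.
Latitude square 4; −1 → 3.
The longitude characters are unchanged.

QF63hx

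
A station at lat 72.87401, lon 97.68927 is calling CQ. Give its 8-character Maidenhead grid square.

NQ82uu29

Shift to the Maidenhead origin (180°W, 90°S): lon 277.68927, lat 162.87401.
Field: lon ⌊277.68927/20⌋ = 13 → N; lat ⌊162.87401/10⌋ = 16 → Q.
Square: lon ⌊17.68927/2⌋ = 8; lat ⌊2.87401/1⌋ = 2.
Subsquare: lon ⌊1.68927/0.0833333⌋ = 20 → u; lat ⌊0.87401/0.0416667⌋ = 20 → u.
Extended square: lon ⌊0.02260/0.00833333⌋ = 2; lat ⌊0.04068/0.00416667⌋ = 9.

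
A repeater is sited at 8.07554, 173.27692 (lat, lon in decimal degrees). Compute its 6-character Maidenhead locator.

Shift to the Maidenhead origin (180°W, 90°S): lon 353.2769, lat 98.0755.
Field: 353.2769/20 → 17 → R, 98.0755/10 → 9 → J; chars RJ.
Square: 13.2769/2 → 6, 8.0755/1 → 8; chars 68.
Subsquare: 1.2769/0.0833333 → 15 → p, 0.0755/0.0416667 → 1 → b; chars pb.

RJ68pb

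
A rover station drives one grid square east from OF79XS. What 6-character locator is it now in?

OF89as

Longitude subsquare x = 23; +1 → 24, wraps to 0 = a, carry into square.
Longitude square 7; +1 → 8.
The latitude characters are unchanged.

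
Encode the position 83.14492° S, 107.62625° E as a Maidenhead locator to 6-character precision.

OA36tu

Offset from 180°W / 90°S: lon 287.6263°, lat 6.8551°.
Field: 287.6263/20 → 14 → O, 6.8551/10 → 0 → A; chars OA.
Square: 7.6263/2 → 3, 6.8551/1 → 6; chars 36.
Subsquare: 1.6263/0.0833333 → 19 → t, 0.8551/0.0416667 → 20 → u; chars tu.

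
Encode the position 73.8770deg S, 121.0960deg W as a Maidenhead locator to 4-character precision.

Shift to the Maidenhead origin (180°W, 90°S): lon 58.90, lat 16.12.
Field: 58.90/20 → 2 → C, 16.12/10 → 1 → B; chars CB.
Square: 18.90/2 → 9, 6.12/1 → 6; chars 96.

CB96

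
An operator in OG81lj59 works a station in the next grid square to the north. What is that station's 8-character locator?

OG81lk50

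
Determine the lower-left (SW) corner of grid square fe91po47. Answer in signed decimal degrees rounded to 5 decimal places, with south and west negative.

Field F=5, E=4: +5·20° lon, +4·10° lat → SW at lon -80°, lat -50°.
Square 9, 1: +9·2° lon, +1·1° lat → SW at lon -62°, lat -49°.
Subsquare p=15, o=14: +15·0.0833333° lon, +14·0.0416667° lat → SW at lon -60.75°, lat -48.4167°.
Extended square 4, 7: +4·0.00833333° lon, +7·0.00416667° lat → SW at lon -60.7167°, lat -48.3875°.
latitude -48.38750, longitude -60.71667.

-48.38750, -60.71667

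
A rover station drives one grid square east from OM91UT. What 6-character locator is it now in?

OM91vt

Longitude subsquare u = 20; +1 → 21 = v.
The latitude characters are unchanged.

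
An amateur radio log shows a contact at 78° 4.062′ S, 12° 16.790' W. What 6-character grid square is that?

IB31uw

Shift to the Maidenhead origin (180°W, 90°S): lon 167.7202, lat 11.9323.
Field: 167.7202/20 → 8 → I, 11.9323/10 → 1 → B; chars IB.
Square: 7.7202/2 → 3, 1.9323/1 → 1; chars 31.
Subsquare: 1.7202/0.0833333 → 20 → u, 0.9323/0.0416667 → 22 → w; chars uw.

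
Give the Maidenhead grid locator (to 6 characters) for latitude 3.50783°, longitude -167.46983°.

AJ63gm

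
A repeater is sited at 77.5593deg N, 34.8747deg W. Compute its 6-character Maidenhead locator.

Shift to the Maidenhead origin (180°W, 90°S): lon 145.1253, lat 167.5593.
Field: 145.1253/20 → 7 → H, 167.5593/10 → 16 → Q; chars HQ.
Square: 5.1253/2 → 2, 7.5593/1 → 7; chars 27.
Subsquare: 1.1253/0.0833333 → 13 → n, 0.5593/0.0416667 → 13 → n; chars nn.

HQ27nn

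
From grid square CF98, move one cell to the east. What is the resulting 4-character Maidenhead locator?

DF08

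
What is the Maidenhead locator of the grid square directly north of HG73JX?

HG74ja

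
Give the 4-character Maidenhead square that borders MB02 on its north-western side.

LB93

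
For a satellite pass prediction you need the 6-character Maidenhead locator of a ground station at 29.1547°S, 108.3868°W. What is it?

Add 180° to longitude and 90° to latitude: 71.6132, 60.8453.
Field: 71.6132/20 → 3 → D, 60.8453/10 → 6 → G; chars DG.
Square: 11.6132/2 → 5, 0.8453/1 → 0; chars 50.
Subsquare: 1.6132/0.0833333 → 19 → t, 0.8453/0.0416667 → 20 → u; chars tu.

DG50tu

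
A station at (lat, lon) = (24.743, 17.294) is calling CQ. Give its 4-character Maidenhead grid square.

JL84

Add 180° to longitude and 90° to latitude: 197.29, 114.74.
Field: 197.29/20 → 9 → J, 114.74/10 → 11 → L; chars JL.
Square: 17.29/2 → 8, 4.74/1 → 4; chars 84.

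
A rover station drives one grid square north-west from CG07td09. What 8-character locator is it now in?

CG07se90

Longitude extended square 0; −1 → -1, wraps to 9, carry into subsquare.
Longitude subsquare t = 19; −1 → 18 = s.
Latitude extended square 9; +1 → 10, wraps to 0, carry into subsquare.
Latitude subsquare d = 3; +1 → 4 = e.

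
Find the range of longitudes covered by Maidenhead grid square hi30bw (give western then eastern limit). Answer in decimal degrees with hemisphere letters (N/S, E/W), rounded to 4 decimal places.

33.9167° W, 33.8333° W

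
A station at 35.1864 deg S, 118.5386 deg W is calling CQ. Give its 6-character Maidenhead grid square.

DF04rt

Offset from 180°W / 90°S: lon 61.4614°, lat 54.8136°.
Field (20°×10°, letters A–R): 61.4614/20 → 3 → D, 54.8136/10 → 5 → F; chars DF.
Square (2°×1°, digits 0–9): 1.4614/2 → 0, 4.8136/1 → 4; chars 04.
Subsquare (5′×2.5′, letters a–x): 1.4614/0.0833333 → 17 → r, 0.8136/0.0416667 → 19 → t; chars rt.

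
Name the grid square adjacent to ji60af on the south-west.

Longitude subsquare a = 0; −1 → -1, wraps to 23 = x, carry into square.
Longitude square 6; −1 → 5.
Latitude subsquare f = 5; −1 → 4 = e.

JI50xe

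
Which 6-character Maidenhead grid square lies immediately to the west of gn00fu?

GN00eu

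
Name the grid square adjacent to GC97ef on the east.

Longitude subsquare e = 4; +1 → 5 = f.
The latitude characters are unchanged.

GC97ff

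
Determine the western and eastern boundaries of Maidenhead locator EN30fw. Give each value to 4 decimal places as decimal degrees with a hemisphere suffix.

93.5833° W, 93.5000° W

Field E=4, N=13: +4·20° lon, +13·10° lat → SW at lon -100°, lat 40°.
Square 3, 0: +3·2° lon, +0·1° lat → SW at lon -94°, lat 40°.
Subsquare f=5, w=22: +5·0.0833333° lon, +22·0.0416667° lat → SW at lon -93.5833°, lat 40.9167°.
Cell spans 0.0833333° lon × 0.0416667° lat.
west 93.5833° W, east 93.5000° W.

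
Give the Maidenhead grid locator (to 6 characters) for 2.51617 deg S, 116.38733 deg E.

OI87el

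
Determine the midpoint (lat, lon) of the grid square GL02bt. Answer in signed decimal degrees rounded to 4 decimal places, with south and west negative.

22.8125, -59.8750

Field G=6, L=11: +6·20° lon, +11·10° lat → SW at lon -60°, lat 20°.
Square 0, 2: +0·2° lon, +2·1° lat → SW at lon -60°, lat 22°.
Subsquare b=1, t=19: +1·0.0833333° lon, +19·0.0416667° lat → SW at lon -59.9167°, lat 22.7917°.
Cell spans 0.0833333° lon × 0.0416667° lat. Centre is SW corner plus half of each.
latitude 22.8125, longitude -59.8750.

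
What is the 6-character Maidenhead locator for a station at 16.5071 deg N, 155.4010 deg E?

QK76qm

Shift to the Maidenhead origin (180°W, 90°S): lon 335.4010, lat 106.5071.
Field: 335.4010/20 → 16 → Q, 106.5071/10 → 10 → K; chars QK.
Square: 15.4010/2 → 7, 6.5071/1 → 6; chars 76.
Subsquare: 1.4010/0.0833333 → 16 → q, 0.5071/0.0416667 → 12 → m; chars qm.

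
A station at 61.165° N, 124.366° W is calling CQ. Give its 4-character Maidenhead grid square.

CP71

Add 180° to longitude and 90° to latitude: 55.63, 151.16.
Field (20°×10°, letters A–R): 55.63/20 → 2 → C, 151.16/10 → 15 → P; chars CP.
Square (2°×1°, digits 0–9): 15.63/2 → 7, 1.16/1 → 1; chars 71.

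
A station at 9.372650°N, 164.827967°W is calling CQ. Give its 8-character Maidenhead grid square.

AJ79oi09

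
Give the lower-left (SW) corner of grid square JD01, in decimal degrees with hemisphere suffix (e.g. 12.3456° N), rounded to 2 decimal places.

Field J=9, D=3: +9·20° lon, +3·10° lat → SW at lon 0°, lat -60°.
Square 0, 1: +0·2° lon, +1·1° lat → SW at lon 0°, lat -59°.
latitude 59.00° S, longitude 0.00° E.

59.00° S, 0.00° E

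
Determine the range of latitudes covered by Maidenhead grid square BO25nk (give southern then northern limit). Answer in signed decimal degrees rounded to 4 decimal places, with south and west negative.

55.4167, 55.4583

Field B=1, O=14: +1·20° lon, +14·10° lat → SW at lon -160°, lat 50°.
Square 2, 5: +2·2° lon, +5·1° lat → SW at lon -156°, lat 55°.
Subsquare n=13, k=10: +13·0.0833333° lon, +10·0.0416667° lat → SW at lon -154.917°, lat 55.4167°.
Cell spans 0.0833333° lon × 0.0416667° lat.
south 55.4167, north 55.4583.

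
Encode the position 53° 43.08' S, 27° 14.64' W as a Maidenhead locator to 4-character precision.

HD66

Offset from 180°W / 90°S: lon 152.76°, lat 36.28°.
Field: 152.76/20 → 7 → H, 36.28/10 → 3 → D; chars HD.
Square: 12.76/2 → 6, 6.28/1 → 6; chars 66.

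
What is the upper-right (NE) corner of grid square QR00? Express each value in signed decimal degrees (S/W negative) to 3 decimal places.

Field Q=16, R=17: +16·20° lon, +17·10° lat → SW at lon 140°, lat 80°.
Square 0, 0: +0·2° lon, +0·1° lat → SW at lon 140°, lat 80°.
Cell spans 2° lon × 1° lat. NE corner is SW corner plus one full cell.
latitude 81.000, longitude 142.000.

81.000, 142.000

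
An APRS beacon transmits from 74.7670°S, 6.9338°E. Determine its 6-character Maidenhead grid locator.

Offset from 180°W / 90°S: lon 186.9338°, lat 15.2330°.
Field: 186.9338/20 → 9 → J, 15.2330/10 → 1 → B; chars JB.
Square: 6.9338/2 → 3, 5.2330/1 → 5; chars 35.
Subsquare: 0.9338/0.0833333 → 11 → l, 0.2330/0.0416667 → 5 → f; chars lf.

JB35lf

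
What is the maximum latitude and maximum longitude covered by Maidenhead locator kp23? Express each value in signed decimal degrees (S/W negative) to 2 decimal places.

64.00, 26.00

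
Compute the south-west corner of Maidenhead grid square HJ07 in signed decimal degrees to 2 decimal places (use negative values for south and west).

Field H=7, J=9: +7·20° lon, +9·10° lat → SW at lon -40°, lat 0°.
Square 0, 7: +0·2° lon, +7·1° lat → SW at lon -40°, lat 7°.
latitude 7.00, longitude -40.00.

7.00, -40.00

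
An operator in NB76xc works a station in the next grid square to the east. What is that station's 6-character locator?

NB86ac

Longitude subsquare x = 23; +1 → 24, wraps to 0 = a, carry into square.
Longitude square 7; +1 → 8.
The latitude characters are unchanged.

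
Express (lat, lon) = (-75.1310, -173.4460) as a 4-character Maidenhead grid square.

AB34

Offset from 180°W / 90°S: lon 6.55°, lat 14.87°.
Field (20°×10°, letters A–R): lon ⌊6.55/20⌋ = 0 → A; lat ⌊14.87/10⌋ = 1 → B.
Square (2°×1°, digits 0–9): lon ⌊6.55/2⌋ = 3; lat ⌊4.87/1⌋ = 4.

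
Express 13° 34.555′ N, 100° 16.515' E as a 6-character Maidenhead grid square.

OK03dn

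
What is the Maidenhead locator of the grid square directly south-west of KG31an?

Longitude subsquare a = 0; −1 → -1, wraps to 23 = x, carry into square.
Longitude square 3; −1 → 2.
Latitude subsquare n = 13; −1 → 12 = m.

KG21xm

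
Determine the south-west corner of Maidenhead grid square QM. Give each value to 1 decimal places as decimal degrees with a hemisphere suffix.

Field Q=16, M=12: +16·20° lon, +12·10° lat → SW at lon 140°, lat 30°.
latitude 30.0° N, longitude 140.0° E.

30.0° N, 140.0° E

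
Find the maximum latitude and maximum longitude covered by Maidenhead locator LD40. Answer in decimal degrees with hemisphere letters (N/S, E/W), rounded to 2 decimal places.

59.00° S, 50.00° E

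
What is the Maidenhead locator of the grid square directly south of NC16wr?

Latitude subsquare r = 17; −1 → 16 = q.
The longitude characters are unchanged.

NC16wq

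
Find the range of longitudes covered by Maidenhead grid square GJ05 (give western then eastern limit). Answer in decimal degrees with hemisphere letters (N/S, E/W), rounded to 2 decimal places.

60.00° W, 58.00° W

Field G=6, J=9: +6·20° lon, +9·10° lat → SW at lon -60°, lat 0°.
Square 0, 5: +0·2° lon, +5·1° lat → SW at lon -60°, lat 5°.
Cell spans 2° lon × 1° lat.
west 60.00° W, east 58.00° W.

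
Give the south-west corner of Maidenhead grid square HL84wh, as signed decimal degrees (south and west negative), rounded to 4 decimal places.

Field H=7, L=11: +7·20° lon, +11·10° lat → SW at lon -40°, lat 20°.
Square 8, 4: +8·2° lon, +4·1° lat → SW at lon -24°, lat 24°.
Subsquare w=22, h=7: +22·0.0833333° lon, +7·0.0416667° lat → SW at lon -22.1667°, lat 24.2917°.
latitude 24.2917, longitude -22.1667.

24.2917, -22.1667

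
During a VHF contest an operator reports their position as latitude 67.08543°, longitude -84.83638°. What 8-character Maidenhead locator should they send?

Offset from 180°W / 90°S: lon 95.16362°, lat 157.08543°.
Field: 95.16362/20 → 4 → E, 157.08543/10 → 15 → P; chars EP.
Square: 15.16362/2 → 7, 7.08543/1 → 7; chars 77.
Subsquare: 1.16362/0.0833333 → 13 → n, 0.08543/0.0416667 → 2 → c; chars nc.
Extended square: 0.08029/0.00833333 → 9, 0.00210/0.00416667 → 0; chars 90.

EP77nc90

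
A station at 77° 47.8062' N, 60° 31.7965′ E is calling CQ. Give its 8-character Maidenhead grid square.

Shift to the Maidenhead origin (180°W, 90°S): lon 240.52994, lat 167.79677.
Field (20°×10°, letters A–R): lon ⌊240.52994/20⌋ = 12 → M; lat ⌊167.79677/10⌋ = 16 → Q.
Square (2°×1°, digits 0–9): lon ⌊0.52994/2⌋ = 0; lat ⌊7.79677/1⌋ = 7.
Subsquare (5′×2.5′, letters a–x): lon ⌊0.52994/0.0833333⌋ = 6 → g; lat ⌊0.79677/0.0416667⌋ = 19 → t.
Extended square (30″×15″, digits 0–9): lon ⌊0.02994/0.00833333⌋ = 3; lat ⌊0.00510/0.00416667⌋ = 1.

MQ07gt31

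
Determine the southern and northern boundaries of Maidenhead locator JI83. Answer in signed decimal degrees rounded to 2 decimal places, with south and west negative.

Field J=9, I=8: +9·20° lon, +8·10° lat → SW at lon 0°, lat -10°.
Square 8, 3: +8·2° lon, +3·1° lat → SW at lon 16°, lat -7°.
Cell spans 2° lon × 1° lat.
south -7.00, north -6.00.

-7.00, -6.00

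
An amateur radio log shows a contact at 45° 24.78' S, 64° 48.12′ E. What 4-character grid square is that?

ME24

Offset from 180°W / 90°S: lon 244.80°, lat 44.59°.
Field: lon ⌊244.80/20⌋ = 12 → M; lat ⌊44.59/10⌋ = 4 → E.
Square: lon ⌊4.80/2⌋ = 2; lat ⌊4.59/1⌋ = 4.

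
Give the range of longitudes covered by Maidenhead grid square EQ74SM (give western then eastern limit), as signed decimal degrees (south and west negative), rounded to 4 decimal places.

-84.5000, -84.4167

Field E=4, Q=16: +4·20° lon, +16·10° lat → SW at lon -100°, lat 70°.
Square 7, 4: +7·2° lon, +4·1° lat → SW at lon -86°, lat 74°.
Subsquare s=18, m=12: +18·0.0833333° lon, +12·0.0416667° lat → SW at lon -84.5°, lat 74.5°.
Cell spans 0.0833333° lon × 0.0416667° lat.
west -84.5000, east -84.4167.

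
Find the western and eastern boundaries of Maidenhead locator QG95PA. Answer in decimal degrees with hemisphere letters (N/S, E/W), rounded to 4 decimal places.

Field Q=16, G=6: +16·20° lon, +6·10° lat → SW at lon 140°, lat -30°.
Square 9, 5: +9·2° lon, +5·1° lat → SW at lon 158°, lat -25°.
Subsquare p=15, a=0: +15·0.0833333° lon, +0·0.0416667° lat → SW at lon 159.25°, lat -25°.
Cell spans 0.0833333° lon × 0.0416667° lat.
west 159.2500° E, east 159.3333° E.

159.2500° E, 159.3333° E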